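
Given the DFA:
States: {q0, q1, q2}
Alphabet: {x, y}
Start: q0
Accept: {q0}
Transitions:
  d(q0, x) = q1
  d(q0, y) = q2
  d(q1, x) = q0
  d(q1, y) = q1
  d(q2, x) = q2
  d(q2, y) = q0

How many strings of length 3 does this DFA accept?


Enumerating all length-3 strings:
  "xxx" -> q1 [reject]
  "xxy" -> q2 [reject]
  "xyx" -> q0 [accept]
  "xyy" -> q1 [reject]
  "yxx" -> q2 [reject]
  "yxy" -> q0 [accept]
  "yyx" -> q1 [reject]
  "yyy" -> q2 [reject]

2 out of 8


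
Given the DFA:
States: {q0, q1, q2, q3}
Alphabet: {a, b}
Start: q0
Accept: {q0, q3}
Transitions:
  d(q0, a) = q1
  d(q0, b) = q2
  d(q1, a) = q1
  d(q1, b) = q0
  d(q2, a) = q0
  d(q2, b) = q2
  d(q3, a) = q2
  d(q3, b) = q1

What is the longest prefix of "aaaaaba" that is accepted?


Run the DFA, marking each prefix where the state is accepting:
  "" -> q0 [accept]
  "a" -> q1 [reject]
  "aa" -> q1 [reject]
  "aaa" -> q1 [reject]
  "aaaa" -> q1 [reject]
  "aaaaa" -> q1 [reject]
  "aaaaab" -> q0 [accept]
  "aaaaaba" -> q1 [reject]

"aaaaab"


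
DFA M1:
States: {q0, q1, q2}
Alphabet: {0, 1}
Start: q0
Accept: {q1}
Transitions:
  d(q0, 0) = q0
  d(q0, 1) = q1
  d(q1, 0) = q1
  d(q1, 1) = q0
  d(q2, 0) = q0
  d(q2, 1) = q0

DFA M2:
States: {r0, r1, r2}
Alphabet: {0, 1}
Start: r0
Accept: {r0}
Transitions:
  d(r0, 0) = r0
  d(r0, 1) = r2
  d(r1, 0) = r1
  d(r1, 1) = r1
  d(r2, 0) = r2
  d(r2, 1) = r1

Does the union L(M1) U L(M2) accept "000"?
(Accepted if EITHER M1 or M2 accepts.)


M1: final=q0 accepted=False
M2: final=r0 accepted=True

Yes, union accepts


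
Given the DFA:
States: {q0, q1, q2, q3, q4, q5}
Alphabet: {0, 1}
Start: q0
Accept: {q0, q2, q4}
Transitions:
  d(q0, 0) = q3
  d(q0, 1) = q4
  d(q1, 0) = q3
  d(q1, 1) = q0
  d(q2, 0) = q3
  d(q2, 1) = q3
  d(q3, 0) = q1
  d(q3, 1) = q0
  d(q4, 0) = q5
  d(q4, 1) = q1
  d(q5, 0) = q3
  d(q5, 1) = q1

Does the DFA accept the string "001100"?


Trace: q0 -> q3 -> q1 -> q0 -> q4 -> q5 -> q3
Final state: q3
Accept states: {q0, q2, q4}

No, rejected (final state q3 is not an accept state)


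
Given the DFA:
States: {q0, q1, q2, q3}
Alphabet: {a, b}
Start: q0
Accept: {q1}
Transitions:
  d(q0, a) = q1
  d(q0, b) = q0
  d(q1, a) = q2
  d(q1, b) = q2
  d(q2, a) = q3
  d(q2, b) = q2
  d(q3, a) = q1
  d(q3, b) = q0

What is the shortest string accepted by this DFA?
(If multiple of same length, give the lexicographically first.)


BFS by string length (lex-first path to each state shown):
  len 0: q0<-""
  len 1: q0<-"b", q1<-"a"
Found accept state at length 1.

"a"


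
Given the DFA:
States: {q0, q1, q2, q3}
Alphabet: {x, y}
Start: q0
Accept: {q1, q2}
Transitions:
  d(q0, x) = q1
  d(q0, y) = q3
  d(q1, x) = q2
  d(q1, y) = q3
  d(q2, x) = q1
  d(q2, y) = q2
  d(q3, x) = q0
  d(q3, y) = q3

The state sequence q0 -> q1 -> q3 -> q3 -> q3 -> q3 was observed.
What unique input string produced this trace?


Trace back each transition to find the symbol:
  q0 --[x]--> q1
  q1 --[y]--> q3
  q3 --[y]--> q3
  q3 --[y]--> q3
  q3 --[y]--> q3

"xyyyy"


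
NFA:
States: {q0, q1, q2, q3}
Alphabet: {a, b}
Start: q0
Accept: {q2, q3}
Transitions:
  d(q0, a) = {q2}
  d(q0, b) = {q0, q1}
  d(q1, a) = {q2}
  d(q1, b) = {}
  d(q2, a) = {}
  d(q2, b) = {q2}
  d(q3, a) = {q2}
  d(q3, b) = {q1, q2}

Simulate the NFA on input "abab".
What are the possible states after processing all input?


Start: {q0}
  --a--> {q2}
  --b--> {q2}
  --a--> {}
  --b--> {}

{} (empty set, no valid transitions)


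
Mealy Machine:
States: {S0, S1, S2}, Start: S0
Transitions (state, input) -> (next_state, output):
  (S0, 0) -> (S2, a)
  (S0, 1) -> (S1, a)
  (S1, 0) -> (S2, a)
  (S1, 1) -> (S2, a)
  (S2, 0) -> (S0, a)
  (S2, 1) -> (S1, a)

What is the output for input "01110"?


Step-by-step:
  (S0, 0) -> (S2, a)
  (S2, 1) -> (S1, a)
  (S1, 1) -> (S2, a)
  (S2, 1) -> (S1, a)
  (S1, 0) -> (S2, a)

"aaaaa"


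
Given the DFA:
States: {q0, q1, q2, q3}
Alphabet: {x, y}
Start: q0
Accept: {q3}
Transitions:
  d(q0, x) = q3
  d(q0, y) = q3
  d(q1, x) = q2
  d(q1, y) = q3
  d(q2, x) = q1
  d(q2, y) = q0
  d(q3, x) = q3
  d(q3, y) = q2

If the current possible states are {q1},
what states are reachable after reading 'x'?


Apply transition on 'x' from each current state:
  d(q1, x) = q2

{q2}


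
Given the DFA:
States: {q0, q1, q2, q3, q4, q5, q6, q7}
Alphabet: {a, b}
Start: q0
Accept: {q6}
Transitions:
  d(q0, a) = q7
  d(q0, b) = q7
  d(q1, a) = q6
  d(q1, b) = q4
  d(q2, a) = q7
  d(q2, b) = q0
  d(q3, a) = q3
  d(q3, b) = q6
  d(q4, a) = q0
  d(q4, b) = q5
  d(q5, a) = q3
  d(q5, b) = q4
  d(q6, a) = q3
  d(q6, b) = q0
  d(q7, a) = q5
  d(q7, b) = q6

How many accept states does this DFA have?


Accept states listed: {q6}
Counting: q6(1)

1


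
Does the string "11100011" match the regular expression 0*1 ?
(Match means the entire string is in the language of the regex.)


|string| = 8; first = '1'; last = '1'

No, "11100011" does not match 0*1


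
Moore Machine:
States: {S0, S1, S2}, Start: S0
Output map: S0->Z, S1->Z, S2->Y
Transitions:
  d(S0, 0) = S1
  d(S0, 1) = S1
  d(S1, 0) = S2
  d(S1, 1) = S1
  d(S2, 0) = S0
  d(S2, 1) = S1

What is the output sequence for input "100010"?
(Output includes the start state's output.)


Start: S0 (output Z)
  --1--> S1 (output Z)
  --0--> S2 (output Y)
  --0--> S0 (output Z)
  --0--> S1 (output Z)
  --1--> S1 (output Z)
  --0--> S2 (output Y)

"ZZYZZZY"


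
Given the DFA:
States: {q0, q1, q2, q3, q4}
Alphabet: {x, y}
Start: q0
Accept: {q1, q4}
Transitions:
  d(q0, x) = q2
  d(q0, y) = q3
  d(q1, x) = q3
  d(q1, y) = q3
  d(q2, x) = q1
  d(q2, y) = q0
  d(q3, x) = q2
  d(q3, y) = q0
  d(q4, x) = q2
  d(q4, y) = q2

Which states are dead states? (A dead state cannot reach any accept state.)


Forward reachability from each state:
  q0 -> reaches accept state q1 (live)
  q1 -> reaches accept state q1 (live)
  q2 -> reaches accept state q1 (live)
  q3 -> reaches accept state q1 (live)
  q4 -> reaches accept state q1 (live)

None (all states can reach an accept state)


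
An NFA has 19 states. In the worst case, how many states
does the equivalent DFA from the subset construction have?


Subset construction: one DFA state per subset of NFA states.
2^19 = 524288

524288


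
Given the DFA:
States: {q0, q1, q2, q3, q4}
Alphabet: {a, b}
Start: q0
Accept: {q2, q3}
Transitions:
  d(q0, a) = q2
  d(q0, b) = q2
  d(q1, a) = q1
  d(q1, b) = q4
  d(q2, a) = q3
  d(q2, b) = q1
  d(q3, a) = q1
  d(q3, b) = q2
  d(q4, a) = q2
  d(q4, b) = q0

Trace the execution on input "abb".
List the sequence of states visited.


Input: abb
d(q0, a) = q2
d(q2, b) = q1
d(q1, b) = q4


q0 -> q2 -> q1 -> q4


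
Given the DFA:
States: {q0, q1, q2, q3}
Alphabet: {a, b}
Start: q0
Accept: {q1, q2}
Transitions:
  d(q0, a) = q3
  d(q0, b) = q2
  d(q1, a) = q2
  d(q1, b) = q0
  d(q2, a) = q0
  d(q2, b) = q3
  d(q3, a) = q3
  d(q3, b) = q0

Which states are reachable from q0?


BFS from q0:
  layer 0: {q0}
  layer 1: {q2, q3}

{q0, q2, q3}


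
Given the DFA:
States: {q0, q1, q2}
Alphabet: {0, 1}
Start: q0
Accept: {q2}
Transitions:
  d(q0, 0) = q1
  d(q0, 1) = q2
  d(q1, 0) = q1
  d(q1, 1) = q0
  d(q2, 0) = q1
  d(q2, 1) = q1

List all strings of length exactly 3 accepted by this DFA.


All strings of length 3: 8 total
Accepted: 1

"011"


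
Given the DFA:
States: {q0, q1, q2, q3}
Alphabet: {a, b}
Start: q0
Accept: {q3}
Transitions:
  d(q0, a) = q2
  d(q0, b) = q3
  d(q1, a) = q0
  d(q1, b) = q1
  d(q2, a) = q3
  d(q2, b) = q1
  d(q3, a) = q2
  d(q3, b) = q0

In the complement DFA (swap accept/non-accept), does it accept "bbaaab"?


Trace: q0 -> q3 -> q0 -> q2 -> q3 -> q2 -> q1
Final: q1
Original accept: {q3}
Complement: q1 is not in original accept

Yes, complement accepts (original rejects)


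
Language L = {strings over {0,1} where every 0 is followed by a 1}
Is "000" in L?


'00' present: True; ends with '0': True

No, "000" is not in L


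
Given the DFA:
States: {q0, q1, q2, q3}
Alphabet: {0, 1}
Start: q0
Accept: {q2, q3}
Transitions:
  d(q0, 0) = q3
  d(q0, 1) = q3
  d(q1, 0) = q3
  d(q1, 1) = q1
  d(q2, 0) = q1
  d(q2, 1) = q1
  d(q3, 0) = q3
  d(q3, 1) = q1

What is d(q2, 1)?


Looking up transition d(q2, 1)

q1


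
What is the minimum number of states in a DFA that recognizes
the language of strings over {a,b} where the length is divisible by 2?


States track (length) mod 2.
Need 2 states: one per remainder 0..1; accept = remainder 0.

2


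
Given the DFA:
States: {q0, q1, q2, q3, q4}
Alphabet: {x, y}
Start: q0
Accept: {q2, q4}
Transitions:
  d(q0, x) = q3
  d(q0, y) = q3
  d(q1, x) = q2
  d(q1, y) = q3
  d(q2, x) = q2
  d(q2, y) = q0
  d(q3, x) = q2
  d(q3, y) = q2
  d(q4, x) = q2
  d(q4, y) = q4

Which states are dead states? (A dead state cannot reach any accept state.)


Forward reachability from each state:
  q0 -> reaches accept state q2 (live)
  q1 -> reaches accept state q2 (live)
  q2 -> reaches accept state q2 (live)
  q3 -> reaches accept state q2 (live)
  q4 -> reaches accept state q2 (live)

None (all states can reach an accept state)


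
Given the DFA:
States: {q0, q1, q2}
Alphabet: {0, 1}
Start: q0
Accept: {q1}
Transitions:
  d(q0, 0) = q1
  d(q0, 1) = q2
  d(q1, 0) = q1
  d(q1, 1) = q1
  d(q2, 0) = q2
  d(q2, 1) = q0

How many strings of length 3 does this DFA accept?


Enumerating all length-3 strings:
  "000" -> q1 [accept]
  "001" -> q1 [accept]
  "010" -> q1 [accept]
  "011" -> q1 [accept]
  "100" -> q2 [reject]
  "101" -> q0 [reject]
  "110" -> q1 [accept]
  "111" -> q2 [reject]

5 out of 8


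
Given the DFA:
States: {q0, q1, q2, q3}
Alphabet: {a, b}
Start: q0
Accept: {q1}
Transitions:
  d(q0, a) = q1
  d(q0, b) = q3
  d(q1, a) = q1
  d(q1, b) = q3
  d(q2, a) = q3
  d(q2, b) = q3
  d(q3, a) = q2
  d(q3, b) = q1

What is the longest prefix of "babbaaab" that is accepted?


Run the DFA, marking each prefix where the state is accepting:
  "" -> q0 [reject]
  "b" -> q3 [reject]
  "ba" -> q2 [reject]
  "bab" -> q3 [reject]
  "babb" -> q1 [accept]
  "babba" -> q1 [accept]
  "babbaa" -> q1 [accept]
  "babbaaa" -> q1 [accept]
  "babbaaab" -> q3 [reject]

"babbaaa"


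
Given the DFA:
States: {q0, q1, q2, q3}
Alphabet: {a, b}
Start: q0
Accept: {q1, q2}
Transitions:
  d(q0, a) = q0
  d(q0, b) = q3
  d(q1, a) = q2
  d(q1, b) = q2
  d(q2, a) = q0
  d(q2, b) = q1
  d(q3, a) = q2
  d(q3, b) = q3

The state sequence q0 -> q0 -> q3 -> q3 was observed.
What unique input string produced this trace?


Trace back each transition to find the symbol:
  q0 --[a]--> q0
  q0 --[b]--> q3
  q3 --[b]--> q3

"abb"


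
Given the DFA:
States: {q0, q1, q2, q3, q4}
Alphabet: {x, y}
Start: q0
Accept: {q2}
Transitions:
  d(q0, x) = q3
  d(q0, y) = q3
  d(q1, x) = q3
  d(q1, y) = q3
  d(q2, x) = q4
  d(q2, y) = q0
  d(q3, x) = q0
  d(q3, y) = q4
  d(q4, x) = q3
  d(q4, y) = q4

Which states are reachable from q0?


BFS from q0:
  layer 0: {q0}
  layer 1: {q3}
  layer 2: {q4}

{q0, q3, q4}


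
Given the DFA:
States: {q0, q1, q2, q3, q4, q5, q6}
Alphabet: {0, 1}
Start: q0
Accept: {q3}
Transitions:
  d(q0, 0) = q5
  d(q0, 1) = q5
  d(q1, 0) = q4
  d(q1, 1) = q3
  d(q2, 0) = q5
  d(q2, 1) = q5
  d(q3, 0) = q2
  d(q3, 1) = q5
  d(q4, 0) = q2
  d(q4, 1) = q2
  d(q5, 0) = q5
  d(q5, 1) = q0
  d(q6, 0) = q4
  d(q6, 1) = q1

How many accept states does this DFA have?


Accept states listed: {q3}
Counting: q3(1)

1


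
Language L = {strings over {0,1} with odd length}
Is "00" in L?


length = 2; 2 mod 2 = 0

No, "00" is not in L


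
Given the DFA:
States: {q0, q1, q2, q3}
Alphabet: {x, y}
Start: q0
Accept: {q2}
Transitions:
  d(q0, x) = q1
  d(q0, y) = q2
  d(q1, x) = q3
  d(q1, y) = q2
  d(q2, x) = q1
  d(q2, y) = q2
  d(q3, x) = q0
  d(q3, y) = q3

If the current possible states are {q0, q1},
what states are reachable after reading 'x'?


Apply transition on 'x' from each current state:
  d(q0, x) = q1
  d(q1, x) = q3

{q1, q3}


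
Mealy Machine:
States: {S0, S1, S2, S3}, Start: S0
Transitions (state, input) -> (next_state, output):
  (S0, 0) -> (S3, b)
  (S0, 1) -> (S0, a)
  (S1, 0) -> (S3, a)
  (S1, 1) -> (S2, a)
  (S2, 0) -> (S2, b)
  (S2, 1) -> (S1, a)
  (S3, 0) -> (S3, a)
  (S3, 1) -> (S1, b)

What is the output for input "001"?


Step-by-step:
  (S0, 0) -> (S3, b)
  (S3, 0) -> (S3, a)
  (S3, 1) -> (S1, b)

"bab"


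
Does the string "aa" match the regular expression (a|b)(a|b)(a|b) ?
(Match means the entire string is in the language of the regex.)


|string| = 2; first = 'a'; last = 'a'

No, "aa" does not match (a|b)(a|b)(a|b)


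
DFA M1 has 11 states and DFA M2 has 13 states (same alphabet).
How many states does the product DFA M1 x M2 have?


Product construction pairs every M1 state with every M2 state.
11 * 13 = 143

143


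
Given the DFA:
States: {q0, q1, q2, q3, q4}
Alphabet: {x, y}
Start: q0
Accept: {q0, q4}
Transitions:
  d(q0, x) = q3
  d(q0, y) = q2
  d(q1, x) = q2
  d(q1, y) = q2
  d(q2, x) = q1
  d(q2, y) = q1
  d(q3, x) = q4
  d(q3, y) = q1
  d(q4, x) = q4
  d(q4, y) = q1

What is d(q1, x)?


Looking up transition d(q1, x)

q2


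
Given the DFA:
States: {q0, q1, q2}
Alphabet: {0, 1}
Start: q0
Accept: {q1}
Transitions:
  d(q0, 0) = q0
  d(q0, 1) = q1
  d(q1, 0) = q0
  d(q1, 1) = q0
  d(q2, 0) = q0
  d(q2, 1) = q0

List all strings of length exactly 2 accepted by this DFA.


All strings of length 2: 4 total
Accepted: 1

"01"


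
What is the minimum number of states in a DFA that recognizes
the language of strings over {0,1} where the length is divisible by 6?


States track (length) mod 6.
Need 6 states: one per remainder 0..5; accept = remainder 0.

6


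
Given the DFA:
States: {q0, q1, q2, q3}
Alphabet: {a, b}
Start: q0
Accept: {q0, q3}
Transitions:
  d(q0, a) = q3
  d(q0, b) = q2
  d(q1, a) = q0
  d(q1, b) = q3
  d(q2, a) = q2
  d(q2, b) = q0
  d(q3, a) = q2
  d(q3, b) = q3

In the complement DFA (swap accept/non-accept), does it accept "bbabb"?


Trace: q0 -> q2 -> q0 -> q3 -> q3 -> q3
Final: q3
Original accept: {q0, q3}
Complement: q3 is in original accept

No, complement rejects (original accepts)


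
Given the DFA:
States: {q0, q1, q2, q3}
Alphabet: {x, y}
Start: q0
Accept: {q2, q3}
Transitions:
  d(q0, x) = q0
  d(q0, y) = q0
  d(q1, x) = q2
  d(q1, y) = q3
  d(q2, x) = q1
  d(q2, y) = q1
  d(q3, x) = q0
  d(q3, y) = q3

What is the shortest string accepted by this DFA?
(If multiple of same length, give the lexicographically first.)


BFS by string length (lex-first path to each state shown):
  len 0: q0<-""
  len 1: q0<-"x"
  len 2: q0<-"xx"
  len 3: q0<-"xxx"
  len 4: q0<-"xxxx"
  len 5: q0<-"xxxxx"
  len 6: q0<-"xxxxxx"
  len 7: q0<-"xxxxxxx"
  len 8: q0<-"xxxxxxxx"

No string accepted (empty language)


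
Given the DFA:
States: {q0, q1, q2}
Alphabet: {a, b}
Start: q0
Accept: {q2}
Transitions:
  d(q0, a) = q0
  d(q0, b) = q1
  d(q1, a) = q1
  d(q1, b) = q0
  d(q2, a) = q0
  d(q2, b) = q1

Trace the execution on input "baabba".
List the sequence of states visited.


Input: baabba
d(q0, b) = q1
d(q1, a) = q1
d(q1, a) = q1
d(q1, b) = q0
d(q0, b) = q1
d(q1, a) = q1


q0 -> q1 -> q1 -> q1 -> q0 -> q1 -> q1


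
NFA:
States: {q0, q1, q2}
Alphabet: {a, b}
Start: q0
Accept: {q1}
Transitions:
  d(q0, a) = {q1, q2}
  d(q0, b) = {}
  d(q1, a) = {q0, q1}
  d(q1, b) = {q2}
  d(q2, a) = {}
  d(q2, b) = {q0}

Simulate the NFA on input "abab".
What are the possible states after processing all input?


Start: {q0}
  --a--> {q1, q2}
  --b--> {q0, q2}
  --a--> {q1, q2}
  --b--> {q0, q2}

{q0, q2}


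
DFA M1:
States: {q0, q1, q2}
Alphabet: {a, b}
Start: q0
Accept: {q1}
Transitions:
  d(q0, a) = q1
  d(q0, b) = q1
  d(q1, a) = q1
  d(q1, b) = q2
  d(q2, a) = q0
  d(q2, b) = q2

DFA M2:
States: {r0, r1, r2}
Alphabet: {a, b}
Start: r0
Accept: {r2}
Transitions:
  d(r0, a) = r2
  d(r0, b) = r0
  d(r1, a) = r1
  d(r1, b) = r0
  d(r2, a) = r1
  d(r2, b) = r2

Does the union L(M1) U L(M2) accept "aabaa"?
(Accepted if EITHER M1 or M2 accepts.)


M1: final=q1 accepted=True
M2: final=r1 accepted=False

Yes, union accepts


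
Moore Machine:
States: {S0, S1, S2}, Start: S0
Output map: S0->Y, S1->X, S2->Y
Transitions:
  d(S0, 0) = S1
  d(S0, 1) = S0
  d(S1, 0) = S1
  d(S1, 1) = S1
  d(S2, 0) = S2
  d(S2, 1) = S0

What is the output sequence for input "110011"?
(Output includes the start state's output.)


Start: S0 (output Y)
  --1--> S0 (output Y)
  --1--> S0 (output Y)
  --0--> S1 (output X)
  --0--> S1 (output X)
  --1--> S1 (output X)
  --1--> S1 (output X)

"YYYXXXX"


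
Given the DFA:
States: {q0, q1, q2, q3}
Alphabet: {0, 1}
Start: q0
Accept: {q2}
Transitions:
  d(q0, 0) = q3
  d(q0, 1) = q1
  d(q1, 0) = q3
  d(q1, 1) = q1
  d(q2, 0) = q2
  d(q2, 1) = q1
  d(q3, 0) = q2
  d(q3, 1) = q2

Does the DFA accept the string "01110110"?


Trace: q0 -> q3 -> q2 -> q1 -> q1 -> q3 -> q2 -> q1 -> q3
Final state: q3
Accept states: {q2}

No, rejected (final state q3 is not an accept state)


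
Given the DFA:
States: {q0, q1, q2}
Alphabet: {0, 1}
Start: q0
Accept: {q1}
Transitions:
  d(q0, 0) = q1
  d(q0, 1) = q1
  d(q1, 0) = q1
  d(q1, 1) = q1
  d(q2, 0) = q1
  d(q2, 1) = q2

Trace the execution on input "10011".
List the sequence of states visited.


Input: 10011
d(q0, 1) = q1
d(q1, 0) = q1
d(q1, 0) = q1
d(q1, 1) = q1
d(q1, 1) = q1


q0 -> q1 -> q1 -> q1 -> q1 -> q1


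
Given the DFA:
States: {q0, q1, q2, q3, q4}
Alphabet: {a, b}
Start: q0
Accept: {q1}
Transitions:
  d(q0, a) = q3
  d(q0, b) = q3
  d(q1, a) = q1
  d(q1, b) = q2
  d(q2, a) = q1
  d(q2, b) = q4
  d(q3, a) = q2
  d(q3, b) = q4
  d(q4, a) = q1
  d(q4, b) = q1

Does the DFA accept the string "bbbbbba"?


Trace: q0 -> q3 -> q4 -> q1 -> q2 -> q4 -> q1 -> q1
Final state: q1
Accept states: {q1}

Yes, accepted (final state q1 is an accept state)


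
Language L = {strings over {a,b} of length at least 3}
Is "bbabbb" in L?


length = 6

Yes, "bbabbb" is in L


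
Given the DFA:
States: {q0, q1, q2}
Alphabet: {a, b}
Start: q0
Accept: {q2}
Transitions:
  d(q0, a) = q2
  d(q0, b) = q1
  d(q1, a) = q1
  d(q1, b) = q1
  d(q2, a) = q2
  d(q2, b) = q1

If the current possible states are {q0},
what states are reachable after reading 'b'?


Apply transition on 'b' from each current state:
  d(q0, b) = q1

{q1}


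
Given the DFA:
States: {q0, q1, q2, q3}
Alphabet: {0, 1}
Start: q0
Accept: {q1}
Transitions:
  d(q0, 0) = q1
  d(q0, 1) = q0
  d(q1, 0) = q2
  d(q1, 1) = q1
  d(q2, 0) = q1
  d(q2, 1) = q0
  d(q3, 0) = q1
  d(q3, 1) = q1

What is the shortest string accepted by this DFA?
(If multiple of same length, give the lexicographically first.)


BFS by string length (lex-first path to each state shown):
  len 0: q0<-""
  len 1: q0<-"1", q1<-"0"
Found accept state at length 1.

"0"


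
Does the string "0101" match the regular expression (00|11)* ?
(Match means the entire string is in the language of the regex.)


|string| = 4; first = '0'; last = '1'

No, "0101" does not match (00|11)*


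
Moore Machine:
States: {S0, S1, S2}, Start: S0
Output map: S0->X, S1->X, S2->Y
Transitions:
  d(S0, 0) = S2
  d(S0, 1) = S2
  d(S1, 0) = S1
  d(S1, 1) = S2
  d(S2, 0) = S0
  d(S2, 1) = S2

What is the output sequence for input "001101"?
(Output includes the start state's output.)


Start: S0 (output X)
  --0--> S2 (output Y)
  --0--> S0 (output X)
  --1--> S2 (output Y)
  --1--> S2 (output Y)
  --0--> S0 (output X)
  --1--> S2 (output Y)

"XYXYYXY"


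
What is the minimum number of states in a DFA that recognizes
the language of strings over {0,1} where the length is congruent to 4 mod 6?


States track (length) mod 6.
Need 6 states: one per remainder 0..5; accept = remainder 4.

6


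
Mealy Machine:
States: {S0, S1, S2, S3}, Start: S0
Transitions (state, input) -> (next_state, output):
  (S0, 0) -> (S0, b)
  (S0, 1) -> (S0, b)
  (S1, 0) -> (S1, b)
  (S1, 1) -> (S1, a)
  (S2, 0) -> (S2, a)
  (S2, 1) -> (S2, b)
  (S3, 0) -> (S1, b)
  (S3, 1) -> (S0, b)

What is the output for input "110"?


Step-by-step:
  (S0, 1) -> (S0, b)
  (S0, 1) -> (S0, b)
  (S0, 0) -> (S0, b)

"bbb"


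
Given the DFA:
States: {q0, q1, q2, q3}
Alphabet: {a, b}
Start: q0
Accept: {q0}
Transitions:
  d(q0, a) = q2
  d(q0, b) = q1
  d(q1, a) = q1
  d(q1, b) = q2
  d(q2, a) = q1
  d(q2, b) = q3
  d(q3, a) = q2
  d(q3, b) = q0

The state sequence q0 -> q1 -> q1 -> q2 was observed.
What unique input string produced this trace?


Trace back each transition to find the symbol:
  q0 --[b]--> q1
  q1 --[a]--> q1
  q1 --[b]--> q2

"bab"


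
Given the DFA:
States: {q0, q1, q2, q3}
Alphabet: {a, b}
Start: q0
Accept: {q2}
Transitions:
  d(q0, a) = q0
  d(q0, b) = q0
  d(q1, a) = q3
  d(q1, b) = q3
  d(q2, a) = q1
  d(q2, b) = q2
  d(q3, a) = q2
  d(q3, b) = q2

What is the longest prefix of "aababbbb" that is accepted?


Run the DFA, marking each prefix where the state is accepting:
  "" -> q0 [reject]
  "a" -> q0 [reject]
  "aa" -> q0 [reject]
  "aab" -> q0 [reject]
  "aaba" -> q0 [reject]
  "aabab" -> q0 [reject]
  "aababb" -> q0 [reject]
  "aababbb" -> q0 [reject]
  "aababbbb" -> q0 [reject]

No prefix is accepted


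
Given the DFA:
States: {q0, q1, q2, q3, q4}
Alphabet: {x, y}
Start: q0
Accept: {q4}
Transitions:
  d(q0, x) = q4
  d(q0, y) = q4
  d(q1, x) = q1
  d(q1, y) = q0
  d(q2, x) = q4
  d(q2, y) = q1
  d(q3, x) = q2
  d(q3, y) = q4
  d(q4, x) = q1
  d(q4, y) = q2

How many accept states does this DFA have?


Accept states listed: {q4}
Counting: q4(1)

1


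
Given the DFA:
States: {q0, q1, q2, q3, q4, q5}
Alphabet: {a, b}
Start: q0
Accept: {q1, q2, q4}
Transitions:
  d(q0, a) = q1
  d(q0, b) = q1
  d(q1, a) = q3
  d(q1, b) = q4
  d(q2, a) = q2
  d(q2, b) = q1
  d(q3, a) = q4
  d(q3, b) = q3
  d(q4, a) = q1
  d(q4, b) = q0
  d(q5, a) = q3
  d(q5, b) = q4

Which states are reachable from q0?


BFS from q0:
  layer 0: {q0}
  layer 1: {q1}
  layer 2: {q3, q4}

{q0, q1, q3, q4}


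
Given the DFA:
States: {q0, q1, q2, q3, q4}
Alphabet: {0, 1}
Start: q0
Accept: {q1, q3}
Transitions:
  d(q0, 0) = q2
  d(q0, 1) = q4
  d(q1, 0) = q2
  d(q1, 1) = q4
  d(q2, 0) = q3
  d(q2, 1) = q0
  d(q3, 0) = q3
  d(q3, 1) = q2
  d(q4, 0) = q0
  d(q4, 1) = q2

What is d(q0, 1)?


Looking up transition d(q0, 1)

q4


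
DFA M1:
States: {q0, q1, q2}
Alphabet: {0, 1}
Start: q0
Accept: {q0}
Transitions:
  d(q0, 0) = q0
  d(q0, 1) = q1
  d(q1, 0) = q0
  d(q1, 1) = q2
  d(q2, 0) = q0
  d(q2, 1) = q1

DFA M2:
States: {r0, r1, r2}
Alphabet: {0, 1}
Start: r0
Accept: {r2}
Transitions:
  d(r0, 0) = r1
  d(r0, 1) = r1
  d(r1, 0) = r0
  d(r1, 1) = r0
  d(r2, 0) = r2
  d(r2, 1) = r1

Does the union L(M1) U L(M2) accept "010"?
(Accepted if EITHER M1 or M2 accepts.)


M1: final=q0 accepted=True
M2: final=r1 accepted=False

Yes, union accepts


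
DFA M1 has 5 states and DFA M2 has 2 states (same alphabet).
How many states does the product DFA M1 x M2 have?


Product construction pairs every M1 state with every M2 state.
5 * 2 = 10

10


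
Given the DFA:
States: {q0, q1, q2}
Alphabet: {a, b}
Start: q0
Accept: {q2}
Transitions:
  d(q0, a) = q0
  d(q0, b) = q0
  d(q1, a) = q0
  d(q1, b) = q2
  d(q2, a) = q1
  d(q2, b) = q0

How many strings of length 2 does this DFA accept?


Enumerating all length-2 strings:
  "aa" -> q0 [reject]
  "ab" -> q0 [reject]
  "ba" -> q0 [reject]
  "bb" -> q0 [reject]

0 out of 4


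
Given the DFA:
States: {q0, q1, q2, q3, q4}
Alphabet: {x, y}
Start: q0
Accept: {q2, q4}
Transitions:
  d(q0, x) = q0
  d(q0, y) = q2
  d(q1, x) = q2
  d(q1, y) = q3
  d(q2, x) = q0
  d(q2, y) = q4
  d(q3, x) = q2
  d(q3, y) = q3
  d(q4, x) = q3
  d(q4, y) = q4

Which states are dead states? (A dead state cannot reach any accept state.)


Forward reachability from each state:
  q0 -> reaches accept state q2 (live)
  q1 -> reaches accept state q2 (live)
  q2 -> reaches accept state q2 (live)
  q3 -> reaches accept state q2 (live)
  q4 -> reaches accept state q2 (live)

None (all states can reach an accept state)


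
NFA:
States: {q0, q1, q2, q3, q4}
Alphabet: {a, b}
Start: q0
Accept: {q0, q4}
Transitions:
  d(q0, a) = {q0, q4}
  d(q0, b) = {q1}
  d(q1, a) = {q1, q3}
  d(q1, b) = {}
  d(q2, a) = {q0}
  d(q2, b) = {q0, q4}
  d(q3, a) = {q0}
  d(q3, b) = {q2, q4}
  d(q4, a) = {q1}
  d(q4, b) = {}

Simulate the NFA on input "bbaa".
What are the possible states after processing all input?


Start: {q0}
  --b--> {q1}
  --b--> {}
  --a--> {}
  --a--> {}

{} (empty set, no valid transitions)


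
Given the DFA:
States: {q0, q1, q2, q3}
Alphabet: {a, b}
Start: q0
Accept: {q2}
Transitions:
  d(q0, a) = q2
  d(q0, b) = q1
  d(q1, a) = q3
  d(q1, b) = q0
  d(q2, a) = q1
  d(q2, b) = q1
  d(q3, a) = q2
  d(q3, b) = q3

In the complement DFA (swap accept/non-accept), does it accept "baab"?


Trace: q0 -> q1 -> q3 -> q2 -> q1
Final: q1
Original accept: {q2}
Complement: q1 is not in original accept

Yes, complement accepts (original rejects)


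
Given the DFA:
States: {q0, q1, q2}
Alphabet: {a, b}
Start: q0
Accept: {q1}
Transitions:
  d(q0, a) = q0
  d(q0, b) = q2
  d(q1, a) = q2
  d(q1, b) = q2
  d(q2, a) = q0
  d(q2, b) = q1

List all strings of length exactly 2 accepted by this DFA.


All strings of length 2: 4 total
Accepted: 1

"bb"


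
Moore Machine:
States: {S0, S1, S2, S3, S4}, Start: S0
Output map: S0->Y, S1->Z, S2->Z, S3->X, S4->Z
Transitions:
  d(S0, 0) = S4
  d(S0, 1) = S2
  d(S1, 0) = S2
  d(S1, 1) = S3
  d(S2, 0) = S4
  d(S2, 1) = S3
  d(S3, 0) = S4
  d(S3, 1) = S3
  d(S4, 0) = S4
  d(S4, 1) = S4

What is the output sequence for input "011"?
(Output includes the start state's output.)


Start: S0 (output Y)
  --0--> S4 (output Z)
  --1--> S4 (output Z)
  --1--> S4 (output Z)

"YZZZ"


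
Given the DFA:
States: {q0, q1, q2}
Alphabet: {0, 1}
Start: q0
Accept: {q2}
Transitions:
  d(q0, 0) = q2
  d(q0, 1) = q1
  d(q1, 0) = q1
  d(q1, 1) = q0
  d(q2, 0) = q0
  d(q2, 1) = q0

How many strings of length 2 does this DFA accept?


Enumerating all length-2 strings:
  "00" -> q0 [reject]
  "01" -> q0 [reject]
  "10" -> q1 [reject]
  "11" -> q0 [reject]

0 out of 4


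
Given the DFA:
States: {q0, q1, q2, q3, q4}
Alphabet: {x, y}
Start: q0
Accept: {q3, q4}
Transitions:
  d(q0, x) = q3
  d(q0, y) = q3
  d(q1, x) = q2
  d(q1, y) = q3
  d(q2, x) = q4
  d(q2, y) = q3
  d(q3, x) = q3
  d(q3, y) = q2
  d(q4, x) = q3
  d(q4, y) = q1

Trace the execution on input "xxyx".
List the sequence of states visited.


Input: xxyx
d(q0, x) = q3
d(q3, x) = q3
d(q3, y) = q2
d(q2, x) = q4


q0 -> q3 -> q3 -> q2 -> q4


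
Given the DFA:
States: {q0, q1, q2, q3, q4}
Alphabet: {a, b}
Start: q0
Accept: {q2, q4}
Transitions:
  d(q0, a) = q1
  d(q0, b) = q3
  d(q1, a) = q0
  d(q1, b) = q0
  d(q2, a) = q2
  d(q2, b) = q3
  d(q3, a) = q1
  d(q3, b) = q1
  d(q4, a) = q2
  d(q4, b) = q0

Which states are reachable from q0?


BFS from q0:
  layer 0: {q0}
  layer 1: {q1, q3}

{q0, q1, q3}


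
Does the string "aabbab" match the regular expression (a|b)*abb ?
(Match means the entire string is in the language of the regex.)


|string| = 6; first = 'a'; last = 'b'

No, "aabbab" does not match (a|b)*abb


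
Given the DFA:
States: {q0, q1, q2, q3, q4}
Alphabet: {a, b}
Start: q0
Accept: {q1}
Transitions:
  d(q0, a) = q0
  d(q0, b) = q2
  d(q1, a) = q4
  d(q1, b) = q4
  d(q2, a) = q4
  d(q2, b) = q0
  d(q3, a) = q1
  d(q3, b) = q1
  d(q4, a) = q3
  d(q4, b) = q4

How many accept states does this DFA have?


Accept states listed: {q1}
Counting: q1(1)

1


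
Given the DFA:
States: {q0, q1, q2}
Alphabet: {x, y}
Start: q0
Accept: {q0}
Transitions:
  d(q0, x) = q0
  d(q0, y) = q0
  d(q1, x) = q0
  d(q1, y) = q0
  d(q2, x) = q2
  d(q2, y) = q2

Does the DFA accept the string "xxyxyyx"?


Trace: q0 -> q0 -> q0 -> q0 -> q0 -> q0 -> q0 -> q0
Final state: q0
Accept states: {q0}

Yes, accepted (final state q0 is an accept state)


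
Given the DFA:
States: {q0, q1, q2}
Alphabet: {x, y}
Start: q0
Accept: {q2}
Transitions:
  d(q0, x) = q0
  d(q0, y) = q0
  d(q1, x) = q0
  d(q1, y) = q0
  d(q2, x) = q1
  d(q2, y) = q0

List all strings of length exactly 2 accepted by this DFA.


All strings of length 2: 4 total
Accepted: 0

None


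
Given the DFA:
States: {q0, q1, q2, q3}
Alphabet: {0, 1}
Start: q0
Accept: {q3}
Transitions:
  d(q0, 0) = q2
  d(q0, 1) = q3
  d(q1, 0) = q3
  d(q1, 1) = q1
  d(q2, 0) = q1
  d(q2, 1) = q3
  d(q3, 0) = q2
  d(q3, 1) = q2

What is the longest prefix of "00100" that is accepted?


Run the DFA, marking each prefix where the state is accepting:
  "" -> q0 [reject]
  "0" -> q2 [reject]
  "00" -> q1 [reject]
  "001" -> q1 [reject]
  "0010" -> q3 [accept]
  "00100" -> q2 [reject]

"0010"


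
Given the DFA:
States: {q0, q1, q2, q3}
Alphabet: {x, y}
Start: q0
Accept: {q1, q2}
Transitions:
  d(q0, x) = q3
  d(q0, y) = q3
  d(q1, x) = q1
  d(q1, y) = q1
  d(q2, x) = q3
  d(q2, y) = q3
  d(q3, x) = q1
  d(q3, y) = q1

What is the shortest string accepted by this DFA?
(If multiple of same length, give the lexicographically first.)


BFS by string length (lex-first path to each state shown):
  len 0: q0<-""
  len 1: q3<-"x"
  len 2: q1<-"xx"
Found accept state at length 2.

"xx"


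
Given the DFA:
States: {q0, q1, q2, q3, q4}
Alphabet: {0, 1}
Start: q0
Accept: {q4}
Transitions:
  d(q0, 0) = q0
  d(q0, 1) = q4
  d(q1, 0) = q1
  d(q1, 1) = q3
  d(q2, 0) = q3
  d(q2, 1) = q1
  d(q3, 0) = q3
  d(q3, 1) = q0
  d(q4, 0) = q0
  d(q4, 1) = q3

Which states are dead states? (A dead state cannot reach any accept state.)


Forward reachability from each state:
  q0 -> reaches accept state q4 (live)
  q1 -> reaches accept state q4 (live)
  q2 -> reaches accept state q4 (live)
  q3 -> reaches accept state q4 (live)
  q4 -> reaches accept state q4 (live)

None (all states can reach an accept state)


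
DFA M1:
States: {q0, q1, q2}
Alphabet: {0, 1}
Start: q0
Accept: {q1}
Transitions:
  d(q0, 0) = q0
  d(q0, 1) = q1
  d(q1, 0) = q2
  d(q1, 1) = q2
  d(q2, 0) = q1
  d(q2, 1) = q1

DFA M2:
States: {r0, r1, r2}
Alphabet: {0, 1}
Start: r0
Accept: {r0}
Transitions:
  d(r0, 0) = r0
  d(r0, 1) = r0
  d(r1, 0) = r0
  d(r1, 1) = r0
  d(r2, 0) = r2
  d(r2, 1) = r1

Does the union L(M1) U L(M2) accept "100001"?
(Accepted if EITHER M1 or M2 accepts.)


M1: final=q2 accepted=False
M2: final=r0 accepted=True

Yes, union accepts


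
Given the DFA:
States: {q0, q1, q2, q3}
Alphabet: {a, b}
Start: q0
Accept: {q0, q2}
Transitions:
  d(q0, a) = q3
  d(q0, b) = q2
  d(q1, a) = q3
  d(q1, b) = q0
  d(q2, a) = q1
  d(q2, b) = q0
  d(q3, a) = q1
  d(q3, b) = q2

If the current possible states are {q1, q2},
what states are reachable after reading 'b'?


Apply transition on 'b' from each current state:
  d(q1, b) = q0
  d(q2, b) = q0

{q0}


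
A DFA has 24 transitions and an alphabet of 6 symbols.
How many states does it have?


Each state has exactly one transition per symbol.
states = transitions / |alphabet| = 24 / 6 = 4

4


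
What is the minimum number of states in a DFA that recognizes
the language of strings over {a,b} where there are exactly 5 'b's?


States: count = 0, 1, ..., 5 (that's 6 states), plus a dead state for count > 5.
Total: 6 + 1 = 7. Accept = count-5 state.

7


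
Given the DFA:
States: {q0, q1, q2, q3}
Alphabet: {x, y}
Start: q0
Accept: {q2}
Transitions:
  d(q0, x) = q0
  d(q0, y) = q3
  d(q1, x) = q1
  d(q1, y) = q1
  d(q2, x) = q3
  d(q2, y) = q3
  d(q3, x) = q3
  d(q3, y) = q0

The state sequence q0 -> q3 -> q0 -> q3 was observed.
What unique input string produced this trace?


Trace back each transition to find the symbol:
  q0 --[y]--> q3
  q3 --[y]--> q0
  q0 --[y]--> q3

"yyy"


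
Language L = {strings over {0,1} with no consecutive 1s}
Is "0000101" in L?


'11' does not occur

Yes, "0000101" is in L


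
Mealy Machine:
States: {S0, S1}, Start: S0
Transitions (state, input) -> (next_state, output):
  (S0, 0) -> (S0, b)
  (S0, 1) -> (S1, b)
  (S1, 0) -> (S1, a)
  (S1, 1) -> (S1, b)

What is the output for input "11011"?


Step-by-step:
  (S0, 1) -> (S1, b)
  (S1, 1) -> (S1, b)
  (S1, 0) -> (S1, a)
  (S1, 1) -> (S1, b)
  (S1, 1) -> (S1, b)

"bbabb"


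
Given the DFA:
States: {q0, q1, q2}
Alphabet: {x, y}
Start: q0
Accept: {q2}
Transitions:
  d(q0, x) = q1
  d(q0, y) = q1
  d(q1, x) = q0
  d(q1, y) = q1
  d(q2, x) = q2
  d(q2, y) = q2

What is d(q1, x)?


Looking up transition d(q1, x)

q0


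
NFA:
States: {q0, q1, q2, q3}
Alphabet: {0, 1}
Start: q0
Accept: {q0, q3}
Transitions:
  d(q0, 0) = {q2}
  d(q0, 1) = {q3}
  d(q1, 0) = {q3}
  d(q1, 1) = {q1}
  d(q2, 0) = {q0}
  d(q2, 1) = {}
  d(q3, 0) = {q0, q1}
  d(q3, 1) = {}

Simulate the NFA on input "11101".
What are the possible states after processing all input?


Start: {q0}
  --1--> {q3}
  --1--> {}
  --1--> {}
  --0--> {}
  --1--> {}

{} (empty set, no valid transitions)


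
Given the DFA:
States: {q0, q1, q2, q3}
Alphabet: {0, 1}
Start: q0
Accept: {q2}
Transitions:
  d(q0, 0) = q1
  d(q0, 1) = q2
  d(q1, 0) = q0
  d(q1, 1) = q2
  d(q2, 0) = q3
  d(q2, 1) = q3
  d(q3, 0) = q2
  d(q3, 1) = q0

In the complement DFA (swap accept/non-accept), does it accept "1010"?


Trace: q0 -> q2 -> q3 -> q0 -> q1
Final: q1
Original accept: {q2}
Complement: q1 is not in original accept

Yes, complement accepts (original rejects)


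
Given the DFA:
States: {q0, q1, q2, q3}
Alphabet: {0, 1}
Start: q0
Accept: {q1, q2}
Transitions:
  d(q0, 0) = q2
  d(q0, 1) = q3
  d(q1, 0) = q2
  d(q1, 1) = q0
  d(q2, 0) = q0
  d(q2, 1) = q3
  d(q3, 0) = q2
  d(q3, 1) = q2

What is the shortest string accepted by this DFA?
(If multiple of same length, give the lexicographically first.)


BFS by string length (lex-first path to each state shown):
  len 0: q0<-""
  len 1: q2<-"0", q3<-"1"
Found accept state at length 1.

"0"


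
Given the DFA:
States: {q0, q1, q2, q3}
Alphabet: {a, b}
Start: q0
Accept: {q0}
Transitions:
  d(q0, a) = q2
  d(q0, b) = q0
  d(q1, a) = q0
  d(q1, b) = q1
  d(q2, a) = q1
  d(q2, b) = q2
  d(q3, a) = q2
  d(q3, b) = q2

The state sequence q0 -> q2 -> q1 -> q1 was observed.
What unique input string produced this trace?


Trace back each transition to find the symbol:
  q0 --[a]--> q2
  q2 --[a]--> q1
  q1 --[b]--> q1

"aab"


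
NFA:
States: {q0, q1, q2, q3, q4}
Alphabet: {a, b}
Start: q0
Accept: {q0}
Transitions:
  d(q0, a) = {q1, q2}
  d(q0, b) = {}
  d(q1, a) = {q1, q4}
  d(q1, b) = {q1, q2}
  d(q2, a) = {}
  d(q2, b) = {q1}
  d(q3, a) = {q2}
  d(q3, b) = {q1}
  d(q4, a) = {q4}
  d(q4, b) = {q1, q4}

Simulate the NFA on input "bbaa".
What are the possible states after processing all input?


Start: {q0}
  --b--> {}
  --b--> {}
  --a--> {}
  --a--> {}

{} (empty set, no valid transitions)


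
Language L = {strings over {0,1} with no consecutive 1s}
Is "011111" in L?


'11' occurs at index 1

No, "011111" is not in L


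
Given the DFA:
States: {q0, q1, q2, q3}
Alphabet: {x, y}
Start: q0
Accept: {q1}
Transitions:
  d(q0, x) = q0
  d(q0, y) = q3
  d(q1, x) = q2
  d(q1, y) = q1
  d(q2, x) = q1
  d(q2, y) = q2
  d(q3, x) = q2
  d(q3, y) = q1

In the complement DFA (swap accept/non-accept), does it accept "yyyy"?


Trace: q0 -> q3 -> q1 -> q1 -> q1
Final: q1
Original accept: {q1}
Complement: q1 is in original accept

No, complement rejects (original accepts)


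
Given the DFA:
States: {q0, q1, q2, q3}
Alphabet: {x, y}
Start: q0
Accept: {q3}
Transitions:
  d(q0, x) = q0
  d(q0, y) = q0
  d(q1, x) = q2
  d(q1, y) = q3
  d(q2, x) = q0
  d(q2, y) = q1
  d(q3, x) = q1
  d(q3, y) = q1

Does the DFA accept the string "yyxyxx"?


Trace: q0 -> q0 -> q0 -> q0 -> q0 -> q0 -> q0
Final state: q0
Accept states: {q3}

No, rejected (final state q0 is not an accept state)


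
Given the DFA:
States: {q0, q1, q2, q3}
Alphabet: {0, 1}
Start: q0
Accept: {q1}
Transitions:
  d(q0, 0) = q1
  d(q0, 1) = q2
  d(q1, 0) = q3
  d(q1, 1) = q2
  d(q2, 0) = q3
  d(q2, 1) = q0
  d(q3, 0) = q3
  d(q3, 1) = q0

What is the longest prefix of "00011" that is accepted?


Run the DFA, marking each prefix where the state is accepting:
  "" -> q0 [reject]
  "0" -> q1 [accept]
  "00" -> q3 [reject]
  "000" -> q3 [reject]
  "0001" -> q0 [reject]
  "00011" -> q2 [reject]

"0"


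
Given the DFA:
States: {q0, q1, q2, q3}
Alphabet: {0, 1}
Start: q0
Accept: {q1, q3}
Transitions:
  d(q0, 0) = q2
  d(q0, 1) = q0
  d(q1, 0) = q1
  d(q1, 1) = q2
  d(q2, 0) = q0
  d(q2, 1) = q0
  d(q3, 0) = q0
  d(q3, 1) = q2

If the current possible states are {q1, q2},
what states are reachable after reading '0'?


Apply transition on '0' from each current state:
  d(q1, 0) = q1
  d(q2, 0) = q0

{q0, q1}


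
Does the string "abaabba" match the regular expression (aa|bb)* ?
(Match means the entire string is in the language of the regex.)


|string| = 7; first = 'a'; last = 'a'

No, "abaabba" does not match (aa|bb)*


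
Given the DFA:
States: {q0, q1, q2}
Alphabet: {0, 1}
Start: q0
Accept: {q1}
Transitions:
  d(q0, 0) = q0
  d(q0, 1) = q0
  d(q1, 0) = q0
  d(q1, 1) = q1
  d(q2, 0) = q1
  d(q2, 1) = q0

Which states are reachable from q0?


BFS from q0:
  layer 0: {q0}

{q0}


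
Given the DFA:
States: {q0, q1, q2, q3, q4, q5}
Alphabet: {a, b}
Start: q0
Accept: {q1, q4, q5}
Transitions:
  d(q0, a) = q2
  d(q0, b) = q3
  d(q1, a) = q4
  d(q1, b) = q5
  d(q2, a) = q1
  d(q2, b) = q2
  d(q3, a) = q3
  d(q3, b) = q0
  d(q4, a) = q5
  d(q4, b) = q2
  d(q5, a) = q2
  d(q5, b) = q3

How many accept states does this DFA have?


Accept states listed: {q1, q4, q5}
Counting: q1(1) q4(2) q5(3)

3


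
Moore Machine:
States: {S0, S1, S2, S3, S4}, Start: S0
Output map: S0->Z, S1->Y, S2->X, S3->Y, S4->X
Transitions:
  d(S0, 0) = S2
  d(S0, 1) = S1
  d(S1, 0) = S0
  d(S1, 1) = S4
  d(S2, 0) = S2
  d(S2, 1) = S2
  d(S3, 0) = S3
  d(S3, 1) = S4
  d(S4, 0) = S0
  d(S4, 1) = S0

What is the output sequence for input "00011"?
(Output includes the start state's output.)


Start: S0 (output Z)
  --0--> S2 (output X)
  --0--> S2 (output X)
  --0--> S2 (output X)
  --1--> S2 (output X)
  --1--> S2 (output X)

"ZXXXXX"


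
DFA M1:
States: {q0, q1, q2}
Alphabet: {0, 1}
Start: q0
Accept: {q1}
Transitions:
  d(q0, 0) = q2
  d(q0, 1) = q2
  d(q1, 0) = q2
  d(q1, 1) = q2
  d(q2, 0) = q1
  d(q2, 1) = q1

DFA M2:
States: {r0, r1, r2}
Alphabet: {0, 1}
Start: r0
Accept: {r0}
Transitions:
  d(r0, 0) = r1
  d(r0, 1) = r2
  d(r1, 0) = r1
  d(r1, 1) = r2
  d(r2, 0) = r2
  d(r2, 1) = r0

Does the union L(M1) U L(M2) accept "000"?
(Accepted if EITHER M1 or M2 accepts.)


M1: final=q2 accepted=False
M2: final=r1 accepted=False

No, union rejects (neither accepts)


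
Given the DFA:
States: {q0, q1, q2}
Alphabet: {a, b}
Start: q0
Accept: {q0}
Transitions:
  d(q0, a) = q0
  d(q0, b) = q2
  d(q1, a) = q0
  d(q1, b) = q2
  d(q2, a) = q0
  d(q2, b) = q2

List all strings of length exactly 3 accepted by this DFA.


All strings of length 3: 8 total
Accepted: 4

"aaa", "aba", "baa", "bba"


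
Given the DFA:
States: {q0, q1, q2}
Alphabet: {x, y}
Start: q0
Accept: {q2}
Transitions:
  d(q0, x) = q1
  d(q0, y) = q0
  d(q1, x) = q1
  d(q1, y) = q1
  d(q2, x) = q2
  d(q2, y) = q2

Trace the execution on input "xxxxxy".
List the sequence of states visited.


Input: xxxxxy
d(q0, x) = q1
d(q1, x) = q1
d(q1, x) = q1
d(q1, x) = q1
d(q1, x) = q1
d(q1, y) = q1


q0 -> q1 -> q1 -> q1 -> q1 -> q1 -> q1


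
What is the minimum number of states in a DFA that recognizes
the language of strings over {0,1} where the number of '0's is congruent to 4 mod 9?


States track (count of '0') mod 9.
Need 9 states: one per remainder 0..8; accept = remainder 4.

9


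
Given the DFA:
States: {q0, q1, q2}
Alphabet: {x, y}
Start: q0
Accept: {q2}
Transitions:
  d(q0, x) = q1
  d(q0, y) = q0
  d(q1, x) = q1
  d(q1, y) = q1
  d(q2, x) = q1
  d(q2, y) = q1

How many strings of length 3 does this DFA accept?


Enumerating all length-3 strings:
  "xxx" -> q1 [reject]
  "xxy" -> q1 [reject]
  "xyx" -> q1 [reject]
  "xyy" -> q1 [reject]
  "yxx" -> q1 [reject]
  "yxy" -> q1 [reject]
  "yyx" -> q1 [reject]
  "yyy" -> q0 [reject]

0 out of 8


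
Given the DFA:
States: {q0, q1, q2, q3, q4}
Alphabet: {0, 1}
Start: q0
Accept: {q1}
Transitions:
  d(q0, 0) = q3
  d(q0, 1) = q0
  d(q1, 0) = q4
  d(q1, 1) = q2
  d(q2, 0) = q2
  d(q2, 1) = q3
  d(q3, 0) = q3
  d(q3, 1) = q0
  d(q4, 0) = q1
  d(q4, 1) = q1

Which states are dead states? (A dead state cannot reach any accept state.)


Forward reachability from each state:
  q0 -> reaches {q0, q3}, no accept state (dead)
  q1 -> reaches accept state q1 (live)
  q2 -> reaches {q0, q2, q3}, no accept state (dead)
  q3 -> reaches {q0, q3}, no accept state (dead)
  q4 -> reaches accept state q1 (live)

{q0, q2, q3}
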